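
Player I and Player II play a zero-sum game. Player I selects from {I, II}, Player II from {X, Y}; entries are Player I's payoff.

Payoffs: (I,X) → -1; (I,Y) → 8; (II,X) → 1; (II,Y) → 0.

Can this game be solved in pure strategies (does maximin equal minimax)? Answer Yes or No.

No

Row minima: I → -1, II → 0; maximin = 0.
Column maxima: X → 1, Y → 8; minimax = 1.
0 ≠ 1, so no pure-strategy equilibrium exists.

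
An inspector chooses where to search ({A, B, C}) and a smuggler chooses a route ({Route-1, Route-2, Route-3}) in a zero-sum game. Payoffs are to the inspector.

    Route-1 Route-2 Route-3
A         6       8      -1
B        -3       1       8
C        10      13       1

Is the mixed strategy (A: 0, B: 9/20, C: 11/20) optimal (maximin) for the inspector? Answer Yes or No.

Against Route-1 this mix gives (9/20)·(-3) + (11/20)·10 = 83/20.
Against Route-2 this mix gives (9/20)·1 + (11/20)·13 = 38/5.
Against Route-3 this mix gives (9/20)·8 + (11/20)·1 = 83/20.
All of the smuggler's active replies (Route-1, Route-3) yield 83/20, and no column does worse for the inspector. The mix makes the smuggler indifferent and guarantees 83/20, so it is optimal.

Yes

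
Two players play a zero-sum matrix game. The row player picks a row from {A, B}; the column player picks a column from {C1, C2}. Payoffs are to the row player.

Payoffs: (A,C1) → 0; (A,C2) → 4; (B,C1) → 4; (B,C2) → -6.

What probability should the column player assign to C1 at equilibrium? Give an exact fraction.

Row minima: A → 0, B → -6; maximin = 0.
Column maxima: C1 → 4, C2 → 4; minimax = 4.
0 ≠ 4, so there is no saddle point; optimal play is mixed.
Let the row player play A with probability p. Expected payoff against C1: 0p + 4(1−p) = −4p + 4; against C2: 4p + (-6)(1−p) = 10p − 6.
Setting these equal: −4p + 4 = 10p − 6 ⇒ −14p = -10 ⇒ p = 5/7, and the value is (-4)·(5/7) + 4 = 8/7.
For the column player: with q = P(C1), equating A's and B's payoffs gives −4q + 4 = 10q − 6 ⇒ q = 5/7.

5/7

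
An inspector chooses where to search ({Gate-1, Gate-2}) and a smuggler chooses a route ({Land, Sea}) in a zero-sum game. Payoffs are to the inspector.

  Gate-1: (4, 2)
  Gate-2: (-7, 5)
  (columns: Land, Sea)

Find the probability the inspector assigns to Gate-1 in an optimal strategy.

Row minima: Gate-1 → 2, Gate-2 → -7; maximin = 2.
Column maxima: Land → 4, Sea → 5; minimax = 4.
2 ≠ 4, so there is no saddle point; optimal play is mixed.
Let the inspector play Gate-1 with probability p. Expected payoff against Land: 4p + (-7)(1−p) = 11p − 7; against Sea: 2p + 5(1−p) = −3p + 5.
Setting these equal: 11p − 7 = −3p + 5 ⇒ 14p = 12 ⇒ p = 6/7, and the value is (11)·(6/7) − 7 = 17/7.
For the smuggler: with q = P(Land), equating Gate-1's and Gate-2's payoffs gives 2q + 2 = −12q + 5 ⇒ q = 3/14.

6/7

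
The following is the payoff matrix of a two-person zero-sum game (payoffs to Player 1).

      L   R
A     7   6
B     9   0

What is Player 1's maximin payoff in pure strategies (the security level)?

6

Row minima: A → 6, B → 0.
The best of these is 6.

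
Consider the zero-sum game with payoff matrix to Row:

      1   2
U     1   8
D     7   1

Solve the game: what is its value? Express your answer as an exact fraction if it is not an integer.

Row minima: U → 1, D → 1; maximin = 1.
Column maxima: 1 → 7, 2 → 8; minimax = 7.
1 ≠ 7, so there is no saddle point; optimal play is mixed.
Let Row play U with probability p. Expected payoff against 1: 1p + 7(1−p) = −6p + 7; against 2: 8p + 1(1−p) = 7p + 1.
Setting these equal: −6p + 7 = 7p + 1 ⇒ −13p = -6 ⇒ p = 6/13, and the value is (-6)·(6/13) + 7 = 55/13.
For Column: with q = P(1), equating U's and D's payoffs gives −7q + 8 = 6q + 1 ⇒ q = 7/13.

55/13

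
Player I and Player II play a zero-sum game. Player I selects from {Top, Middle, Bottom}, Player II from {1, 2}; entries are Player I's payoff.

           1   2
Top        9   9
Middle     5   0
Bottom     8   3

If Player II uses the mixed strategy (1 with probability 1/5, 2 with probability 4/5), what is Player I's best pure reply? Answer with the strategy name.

Top

Expected payoff of Top: (1/5)·9 + (4/5)·9 = 9.
Expected payoff of Middle: (1/5)·5 + (4/5)·0 = 1.
Expected payoff of Bottom: (1/5)·8 + (4/5)·3 = 4.
The largest is 9, so Player I's best response is Top.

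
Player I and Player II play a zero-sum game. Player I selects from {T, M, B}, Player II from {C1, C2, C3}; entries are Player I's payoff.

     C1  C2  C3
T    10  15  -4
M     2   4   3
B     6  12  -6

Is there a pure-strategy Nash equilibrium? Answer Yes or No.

No

Row minima: T → -4, M → 2, B → -6; maximin = 2.
Column maxima: C1 → 10, C2 → 15, C3 → 3; minimax = 3.
2 ≠ 3, so no pure-strategy equilibrium exists.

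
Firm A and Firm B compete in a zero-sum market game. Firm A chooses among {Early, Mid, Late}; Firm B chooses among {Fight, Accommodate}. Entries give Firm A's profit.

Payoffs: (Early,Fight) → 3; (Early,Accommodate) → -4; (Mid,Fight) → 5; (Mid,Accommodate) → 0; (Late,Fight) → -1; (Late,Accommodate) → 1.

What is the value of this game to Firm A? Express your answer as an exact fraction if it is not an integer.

Row minima: Early → -4, Mid → 0, Late → -1; maximin = 0.
Column maxima: Fight → 5, Accommodate → 1; minimax = 1.
0 ≠ 1, so there is no saddle point; optimal play is mixed.
Early is strictly dominated by Mid, so Firm A never plays it.
On the remaining 2×2 (Mid, Late vs Fight, Accommodate):
Let Firm A play Mid with probability p. Expected payoff against Fight: 5p + (-1)(1−p) = 6p − 1; against Accommodate: 0p + 1(1−p) = −p + 1.
Setting these equal: 6p − 1 = −p + 1 ⇒ 7p = 2 ⇒ p = 2/7, and the value is (6)·(2/7) − 1 = 5/7.
For Firm B: with q = P(Fight), equating Mid's and Late's payoffs gives 5q = −2q + 1 ⇒ q = 1/7.

5/7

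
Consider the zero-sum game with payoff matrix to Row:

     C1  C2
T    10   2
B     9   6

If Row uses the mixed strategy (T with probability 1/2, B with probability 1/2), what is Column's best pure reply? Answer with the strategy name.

C2

If Column plays C1, Row's expected payoff is (1/2)·10 + (1/2)·9 = 19/2.
If Column plays C2, Row's expected payoff is (1/2)·2 + (1/2)·6 = 4.
Column minimizes Row's payoff; the smallest is 4, so the best response is C2.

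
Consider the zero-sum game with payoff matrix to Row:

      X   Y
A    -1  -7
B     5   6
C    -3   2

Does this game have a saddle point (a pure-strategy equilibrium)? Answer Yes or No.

Yes

Row minima: A → -7, B → 5, C → -3; maximin = 5.
Column maxima: X → 5, Y → 6; minimax = 5.
maximin = minimax = 5, so a saddle point exists.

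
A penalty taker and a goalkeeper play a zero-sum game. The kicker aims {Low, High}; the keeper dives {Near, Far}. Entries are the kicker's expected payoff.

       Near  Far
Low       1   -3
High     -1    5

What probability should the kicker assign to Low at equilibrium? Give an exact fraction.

3/5

Row minima: Low → -3, High → -1; maximin = -1.
Column maxima: Near → 1, Far → 5; minimax = 1.
-1 ≠ 1, so there is no saddle point; optimal play is mixed.
Let the kicker play Low with probability p. Expected payoff against Near: 1p + (-1)(1−p) = 2p − 1; against Far: (-3)p + 5(1−p) = −8p + 5.
Setting these equal: 2p − 1 = −8p + 5 ⇒ 10p = 6 ⇒ p = 3/5, and the value is (2)·(3/5) − 1 = 1/5.
For the keeper: with q = P(Near), equating Low's and High's payoffs gives 4q − 3 = −6q + 5 ⇒ q = 4/5.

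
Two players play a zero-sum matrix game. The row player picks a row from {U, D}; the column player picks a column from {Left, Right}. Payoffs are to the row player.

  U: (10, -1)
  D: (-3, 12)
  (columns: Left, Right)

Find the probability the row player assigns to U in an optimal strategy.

15/26

Row minima: U → -1, D → -3; maximin = -1.
Column maxima: Left → 10, Right → 12; minimax = 10.
-1 ≠ 10, so there is no saddle point; optimal play is mixed.
Let the row player play U with probability p. Expected payoff against Left: 10p + (-3)(1−p) = 13p − 3; against Right: (-1)p + 12(1−p) = −13p + 12.
Setting these equal: 13p − 3 = −13p + 12 ⇒ 26p = 15 ⇒ p = 15/26, and the value is (13)·(15/26) − 3 = 9/2.
For the column player: with q = P(Left), equating U's and D's payoffs gives 11q − 1 = −15q + 12 ⇒ q = 1/2.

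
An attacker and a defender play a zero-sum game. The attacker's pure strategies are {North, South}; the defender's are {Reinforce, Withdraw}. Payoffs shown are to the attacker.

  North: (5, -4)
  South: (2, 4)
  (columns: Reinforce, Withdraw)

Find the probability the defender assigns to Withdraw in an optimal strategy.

3/11

Row minima: North → -4, South → 2; maximin = 2.
Column maxima: Reinforce → 5, Withdraw → 4; minimax = 4.
2 ≠ 4, so there is no saddle point; optimal play is mixed.
Let the attacker play North with probability p. Expected payoff against Reinforce: 5p + 2(1−p) = 3p + 2; against Withdraw: (-4)p + 4(1−p) = −8p + 4.
Setting these equal: 3p + 2 = −8p + 4 ⇒ 11p = 2 ⇒ p = 2/11, and the value is (3)·(2/11) + 2 = 28/11.
For the defender: with q = P(Reinforce), equating North's and South's payoffs gives 9q − 4 = −2q + 4 ⇒ q = 8/11.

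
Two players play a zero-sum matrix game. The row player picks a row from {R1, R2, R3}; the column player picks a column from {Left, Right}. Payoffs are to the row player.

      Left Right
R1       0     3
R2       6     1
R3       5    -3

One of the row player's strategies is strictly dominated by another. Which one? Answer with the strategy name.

R3

R2 gives a strictly higher payoff than R3 against every column: 6 > 5, 1 > -3.
So R3 is strictly dominated and the row player never plays it.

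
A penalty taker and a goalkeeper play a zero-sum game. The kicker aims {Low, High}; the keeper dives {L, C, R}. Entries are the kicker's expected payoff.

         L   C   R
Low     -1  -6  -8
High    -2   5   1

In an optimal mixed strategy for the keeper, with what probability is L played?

Row minima: Low → -8, High → -2; maximin = -2.
Column maxima: L → -1, C → 5, R → 1; minimax = -1.
-2 ≠ -1, so there is no saddle point; optimal play is mixed.
C is strictly dominated by R (it gives the kicker strictly more in every row), so the keeper never plays it.
On the remaining 2×2 (Low, High vs L, R):
Let the kicker play Low with probability p. Expected payoff against L: (-1)p + (-2)(1−p) = p − 2; against R: (-8)p + 1(1−p) = −9p + 1.
Setting these equal: p − 2 = −9p + 1 ⇒ 10p = 3 ⇒ p = 3/10, and the value is (1)·(3/10) − 2 = -17/10.
For the keeper: with q = P(L), equating Low's and High's payoffs gives 7q − 8 = −3q + 1 ⇒ q = 9/10.

9/10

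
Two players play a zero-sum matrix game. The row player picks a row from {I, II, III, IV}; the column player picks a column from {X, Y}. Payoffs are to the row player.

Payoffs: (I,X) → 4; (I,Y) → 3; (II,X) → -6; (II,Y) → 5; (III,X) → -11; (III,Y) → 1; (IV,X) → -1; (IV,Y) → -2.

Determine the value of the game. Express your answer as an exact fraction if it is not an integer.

19/6

Row minima: I → 3, II → -6, III → -11, IV → -2; maximin = 3.
Column maxima: X → 4, Y → 5; minimax = 4.
3 ≠ 4, so there is no saddle point; optimal play is mixed.
III is strictly dominated by I, so the row player never plays it.
IV is strictly dominated by I, so the row player never plays it.
On the remaining 2×2 (I, II vs X, Y):
Let the row player play I with probability p. Expected payoff against X: 4p + (-6)(1−p) = 10p − 6; against Y: 3p + 5(1−p) = −2p + 5.
Setting these equal: 10p − 6 = −2p + 5 ⇒ 12p = 11 ⇒ p = 11/12, and the value is (10)·(11/12) − 6 = 19/6.
For the column player: with q = P(X), equating I's and II's payoffs gives q + 3 = −11q + 5 ⇒ q = 1/6.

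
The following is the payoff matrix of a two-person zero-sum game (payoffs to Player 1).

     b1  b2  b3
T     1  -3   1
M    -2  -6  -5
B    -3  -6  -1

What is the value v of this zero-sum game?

-3

Row minima: T → -3, M → -6, B → -6; maximin = -3.
Column maxima: b1 → 1, b2 → -3, b3 → 1; minimax = -3.
Since maximin = minimax = -3, there is a saddle point and the value is -3.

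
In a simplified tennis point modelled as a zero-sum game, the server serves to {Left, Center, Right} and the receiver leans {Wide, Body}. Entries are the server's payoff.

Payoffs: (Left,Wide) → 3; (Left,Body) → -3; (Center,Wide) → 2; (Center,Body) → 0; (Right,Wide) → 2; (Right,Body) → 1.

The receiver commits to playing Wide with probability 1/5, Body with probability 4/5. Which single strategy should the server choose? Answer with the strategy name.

Right

Expected payoff of Left: (1/5)·3 + (4/5)·(-3) = -9/5.
Expected payoff of Center: (1/5)·2 + (4/5)·0 = 2/5.
Expected payoff of Right: (1/5)·2 + (4/5)·1 = 6/5.
The largest is 6/5, so the server's best response is Right.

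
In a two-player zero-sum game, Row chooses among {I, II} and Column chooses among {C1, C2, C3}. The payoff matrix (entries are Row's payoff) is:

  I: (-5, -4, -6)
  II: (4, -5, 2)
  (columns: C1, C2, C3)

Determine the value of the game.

Row minima: I → -6, II → -5; maximin = -5.
Column maxima: C1 → 4, C2 → -4, C3 → 2; minimax = -4.
-5 ≠ -4, so there is no saddle point; optimal play is mixed.
C1 is strictly dominated by C3 (it gives Row strictly more in every row), so Column never plays it.
On the remaining 2×2 (I, II vs C2, C3):
Let Row play I with probability p. Expected payoff against C2: (-4)p + (-5)(1−p) = p − 5; against C3: (-6)p + 2(1−p) = −8p + 2.
Setting these equal: p − 5 = −8p + 2 ⇒ 9p = 7 ⇒ p = 7/9, and the value is (1)·(7/9) − 5 = -38/9.
For Column: with q = P(C2), equating I's and II's payoffs gives 2q − 6 = −7q + 2 ⇒ q = 8/9.

-38/9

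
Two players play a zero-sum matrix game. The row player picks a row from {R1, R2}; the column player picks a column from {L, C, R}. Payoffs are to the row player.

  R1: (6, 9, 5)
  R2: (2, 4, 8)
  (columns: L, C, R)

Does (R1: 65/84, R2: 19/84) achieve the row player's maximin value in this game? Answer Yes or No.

Against L this mix gives (65/84)·6 + (19/84)·2 = 107/21.
Against C this mix gives (65/84)·9 + (19/84)·4 = 661/84.
Against R this mix gives (65/84)·5 + (19/84)·8 = 159/28.
The column player will play L, holding the row player to 107/21. Shifting weight toward the row that does better against L would raise this floor (the equalizing mix achieves 38/7 against both L and R), so the proposed strategy is not optimal.

No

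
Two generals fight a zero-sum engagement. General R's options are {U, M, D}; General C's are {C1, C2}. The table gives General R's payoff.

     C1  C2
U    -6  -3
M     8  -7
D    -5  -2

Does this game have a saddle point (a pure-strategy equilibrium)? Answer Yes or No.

No

Row minima: U → -6, M → -7, D → -5; maximin = -5.
Column maxima: C1 → 8, C2 → -2; minimax = -2.
-5 ≠ -2, so no pure-strategy equilibrium exists.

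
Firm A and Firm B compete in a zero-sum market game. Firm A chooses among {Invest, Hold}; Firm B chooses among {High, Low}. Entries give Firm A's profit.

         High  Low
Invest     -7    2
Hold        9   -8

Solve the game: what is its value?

Row minima: Invest → -7, Hold → -8; maximin = -7.
Column maxima: High → 9, Low → 2; minimax = 2.
-7 ≠ 2, so there is no saddle point; optimal play is mixed.
Let Firm A play Invest with probability p. Expected payoff against High: (-7)p + 9(1−p) = −16p + 9; against Low: 2p + (-8)(1−p) = 10p − 8.
Setting these equal: −16p + 9 = 10p − 8 ⇒ −26p = -17 ⇒ p = 17/26, and the value is (-16)·(17/26) + 9 = -19/13.
For Firm B: with q = P(High), equating Invest's and Hold's payoffs gives −9q + 2 = 17q − 8 ⇒ q = 5/13.

-19/13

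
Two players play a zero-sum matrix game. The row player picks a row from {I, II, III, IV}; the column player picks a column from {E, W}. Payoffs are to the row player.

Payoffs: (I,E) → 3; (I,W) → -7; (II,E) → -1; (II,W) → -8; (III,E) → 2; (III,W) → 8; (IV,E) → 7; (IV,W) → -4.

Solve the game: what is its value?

64/17

Row minima: I → -7, II → -8, III → 2, IV → -4; maximin = 2.
Column maxima: E → 7, W → 8; minimax = 7.
2 ≠ 7, so there is no saddle point; optimal play is mixed.
I is strictly dominated by IV, so the row player never plays it.
II is strictly dominated by III, so the row player never plays it.
On the remaining 2×2 (III, IV vs E, W):
Let the row player play III with probability p. Expected payoff against E: 2p + 7(1−p) = −5p + 7; against W: 8p + (-4)(1−p) = 12p − 4.
Setting these equal: −5p + 7 = 12p − 4 ⇒ −17p = -11 ⇒ p = 11/17, and the value is (-5)·(11/17) + 7 = 64/17.
For the column player: with q = P(E), equating III's and IV's payoffs gives −6q + 8 = 11q − 4 ⇒ q = 12/17.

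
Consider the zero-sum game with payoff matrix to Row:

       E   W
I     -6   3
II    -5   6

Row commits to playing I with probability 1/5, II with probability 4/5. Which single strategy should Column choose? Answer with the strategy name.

E

If Column plays E, Row's expected payoff is (1/5)·(-6) + (4/5)·(-5) = -26/5.
If Column plays W, Row's expected payoff is (1/5)·3 + (4/5)·6 = 27/5.
Column minimizes Row's payoff; the smallest is -26/5, so the best response is E.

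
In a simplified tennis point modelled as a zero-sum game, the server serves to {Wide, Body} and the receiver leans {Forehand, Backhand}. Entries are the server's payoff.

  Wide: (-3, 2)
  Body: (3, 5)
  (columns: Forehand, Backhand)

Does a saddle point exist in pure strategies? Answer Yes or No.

Row minima: Wide → -3, Body → 3; maximin = 3.
Column maxima: Forehand → 3, Backhand → 5; minimax = 3.
maximin = minimax = 3, so a saddle point exists.

Yes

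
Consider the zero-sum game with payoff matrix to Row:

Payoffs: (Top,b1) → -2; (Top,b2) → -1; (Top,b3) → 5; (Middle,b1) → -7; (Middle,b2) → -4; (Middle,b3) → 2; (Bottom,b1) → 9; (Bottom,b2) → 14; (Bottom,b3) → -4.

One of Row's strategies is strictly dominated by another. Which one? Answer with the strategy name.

Middle

Top gives a strictly higher payoff than Middle against every column: -2 > -7, -1 > -4, 5 > 2.
So Middle is strictly dominated and Row never plays it.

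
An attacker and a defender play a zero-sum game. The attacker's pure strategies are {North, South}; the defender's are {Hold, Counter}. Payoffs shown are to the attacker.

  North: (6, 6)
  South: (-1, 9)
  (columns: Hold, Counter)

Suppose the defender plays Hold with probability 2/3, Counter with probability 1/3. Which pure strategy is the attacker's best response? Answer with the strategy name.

North

Expected payoff of North: (2/3)·6 + (1/3)·6 = 6.
Expected payoff of South: (2/3)·(-1) + (1/3)·9 = 7/3.
The largest is 6, so the attacker's best response is North.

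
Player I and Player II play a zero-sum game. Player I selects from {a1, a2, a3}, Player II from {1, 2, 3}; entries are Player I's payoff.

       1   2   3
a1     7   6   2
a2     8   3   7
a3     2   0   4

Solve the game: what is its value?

Row minima: a1 → 2, a2 → 3, a3 → 0; maximin = 3.
Column maxima: 1 → 8, 2 → 6, 3 → 7; minimax = 6.
3 ≠ 6, so there is no saddle point; optimal play is mixed.
a3 is strictly dominated by a2, so Player I never plays it.
1 is strictly dominated by 2 (it gives Player I strictly more in every row), so Player II never plays it.
On the remaining 2×2 (a1, a2 vs 2, 3):
Let Player I play a1 with probability p. Expected payoff against 2: 6p + 3(1−p) = 3p + 3; against 3: 2p + 7(1−p) = −5p + 7.
Setting these equal: 3p + 3 = −5p + 7 ⇒ 8p = 4 ⇒ p = 1/2, and the value is (3)·(1/2) + 3 = 9/2.
For Player II: with q = P(2), equating a1's and a2's payoffs gives 4q + 2 = −4q + 7 ⇒ q = 5/8.

9/2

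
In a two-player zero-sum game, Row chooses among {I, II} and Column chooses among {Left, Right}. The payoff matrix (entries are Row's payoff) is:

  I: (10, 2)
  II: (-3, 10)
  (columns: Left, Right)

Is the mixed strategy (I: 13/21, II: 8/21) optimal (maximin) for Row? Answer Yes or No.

Yes

Against Left this mix gives (13/21)·10 + (8/21)·(-3) = 106/21.
Against Right this mix gives (13/21)·2 + (8/21)·10 = 106/21.
All of Column's active replies (Left, Right) yield 106/21, and no column does worse for Row. The mix makes Column indifferent and guarantees 106/21, so it is optimal.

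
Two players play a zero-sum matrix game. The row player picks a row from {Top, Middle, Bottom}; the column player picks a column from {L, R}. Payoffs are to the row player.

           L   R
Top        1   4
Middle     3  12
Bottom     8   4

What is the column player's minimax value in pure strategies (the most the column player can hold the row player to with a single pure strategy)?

8

Column maxima: L → 8, R → 12.
The smallest of these is 8.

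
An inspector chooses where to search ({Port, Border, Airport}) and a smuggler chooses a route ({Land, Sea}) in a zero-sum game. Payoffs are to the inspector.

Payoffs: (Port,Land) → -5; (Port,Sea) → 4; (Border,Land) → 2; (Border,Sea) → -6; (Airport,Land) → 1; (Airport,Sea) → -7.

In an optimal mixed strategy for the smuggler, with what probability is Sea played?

Row minima: Port → -5, Border → -6, Airport → -7; maximin = -5.
Column maxima: Land → 2, Sea → 4; minimax = 2.
-5 ≠ 2, so there is no saddle point; optimal play is mixed.
Airport is strictly dominated by Border, so the inspector never plays it.
On the remaining 2×2 (Port, Border vs Land, Sea):
Let the inspector play Port with probability p. Expected payoff against Land: (-5)p + 2(1−p) = −7p + 2; against Sea: 4p + (-6)(1−p) = 10p − 6.
Setting these equal: −7p + 2 = 10p − 6 ⇒ −17p = -8 ⇒ p = 8/17, and the value is (-7)·(8/17) + 2 = -22/17.
For the smuggler: with q = P(Land), equating Port's and Border's payoffs gives −9q + 4 = 8q − 6 ⇒ q = 10/17.

7/17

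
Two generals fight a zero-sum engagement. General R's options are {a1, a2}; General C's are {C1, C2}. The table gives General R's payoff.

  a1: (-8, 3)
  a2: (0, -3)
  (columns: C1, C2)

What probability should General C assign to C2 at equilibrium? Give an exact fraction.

4/7

Row minima: a1 → -8, a2 → -3; maximin = -3.
Column maxima: C1 → 0, C2 → 3; minimax = 0.
-3 ≠ 0, so there is no saddle point; optimal play is mixed.
Let General R play a1 with probability p. Expected payoff against C1: (-8)p + 0(1−p) = −8p; against C2: 3p + (-3)(1−p) = 6p − 3.
Setting these equal: −8p = 6p − 3 ⇒ −14p = -3 ⇒ p = 3/14, and the value is (-8)·(3/14) = -12/7.
For General C: with q = P(C1), equating a1's and a2's payoffs gives −11q + 3 = 3q − 3 ⇒ q = 3/7.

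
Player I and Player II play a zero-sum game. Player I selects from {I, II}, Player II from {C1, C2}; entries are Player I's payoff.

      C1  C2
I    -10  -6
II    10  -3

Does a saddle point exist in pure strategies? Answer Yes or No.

Row minima: I → -10, II → -3; maximin = -3.
Column maxima: C1 → 10, C2 → -3; minimax = -3.
maximin = minimax = -3, so a saddle point exists.

Yes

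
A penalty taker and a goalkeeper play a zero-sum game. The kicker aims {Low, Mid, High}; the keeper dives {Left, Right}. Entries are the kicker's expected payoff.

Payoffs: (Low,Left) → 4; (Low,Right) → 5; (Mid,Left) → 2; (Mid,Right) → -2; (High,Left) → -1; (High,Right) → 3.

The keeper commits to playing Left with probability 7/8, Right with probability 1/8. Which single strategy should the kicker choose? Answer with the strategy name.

Low

Expected payoff of Low: (7/8)·4 + (1/8)·5 = 33/8.
Expected payoff of Mid: (7/8)·2 + (1/8)·(-2) = 3/2.
Expected payoff of High: (7/8)·(-1) + (1/8)·3 = -1/2.
The largest is 33/8, so the kicker's best response is Low.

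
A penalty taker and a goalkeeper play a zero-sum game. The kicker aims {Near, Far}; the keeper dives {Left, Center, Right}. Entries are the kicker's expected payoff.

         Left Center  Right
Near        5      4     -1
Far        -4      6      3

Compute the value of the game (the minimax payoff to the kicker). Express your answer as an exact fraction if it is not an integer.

Row minima: Near → -1, Far → -4; maximin = -1.
Column maxima: Left → 5, Center → 6, Right → 3; minimax = 3.
-1 ≠ 3, so there is no saddle point; optimal play is mixed.
Center is strictly dominated by Right (it gives the kicker strictly more in every row), so the keeper never plays it.
On the remaining 2×2 (Near, Far vs Left, Right):
Let the kicker play Near with probability p. Expected payoff against Left: 5p + (-4)(1−p) = 9p − 4; against Right: (-1)p + 3(1−p) = −4p + 3.
Setting these equal: 9p − 4 = −4p + 3 ⇒ 13p = 7 ⇒ p = 7/13, and the value is (9)·(7/13) − 4 = 11/13.
For the keeper: with q = P(Left), equating Near's and Far's payoffs gives 6q − 1 = −7q + 3 ⇒ q = 4/13.

11/13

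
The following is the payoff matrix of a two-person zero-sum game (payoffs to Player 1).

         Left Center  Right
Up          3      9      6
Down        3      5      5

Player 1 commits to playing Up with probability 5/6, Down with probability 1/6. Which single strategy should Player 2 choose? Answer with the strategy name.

If Player 2 plays Left, Player 1's expected payoff is (5/6)·3 + (1/6)·3 = 3.
If Player 2 plays Center, Player 1's expected payoff is (5/6)·9 + (1/6)·5 = 25/3.
If Player 2 plays Right, Player 1's expected payoff is (5/6)·6 + (1/6)·5 = 35/6.
Player 2 minimizes Player 1's payoff; the smallest is 3, so the best response is Left.

Left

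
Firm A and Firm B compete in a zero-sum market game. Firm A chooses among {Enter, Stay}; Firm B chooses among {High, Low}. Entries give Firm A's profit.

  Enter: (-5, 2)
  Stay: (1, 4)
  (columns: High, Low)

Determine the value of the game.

Row minima: Enter → -5, Stay → 1; maximin = 1.
Column maxima: High → 1, Low → 4; minimax = 1.
Since maximin = minimax = 1, there is a saddle point and the value is 1.

1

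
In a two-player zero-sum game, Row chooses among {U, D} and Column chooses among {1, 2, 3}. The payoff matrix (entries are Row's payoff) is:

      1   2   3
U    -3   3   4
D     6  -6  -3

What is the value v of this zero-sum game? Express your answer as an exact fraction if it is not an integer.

0

Row minima: U → -3, D → -6; maximin = -3.
Column maxima: 1 → 6, 2 → 3, 3 → 4; minimax = 3.
-3 ≠ 3, so there is no saddle point; optimal play is mixed.
3 is strictly dominated by 2 (it gives Row strictly more in every row), so Column never plays it.
On the remaining 2×2 (U, D vs 1, 2):
Let Row play U with probability p. Expected payoff against 1: (-3)p + 6(1−p) = −9p + 6; against 2: 3p + (-6)(1−p) = 9p − 6.
Setting these equal: −9p + 6 = 9p − 6 ⇒ −18p = -12 ⇒ p = 2/3, and the value is (-9)·(2/3) + 6 = 0.
For Column: with q = P(1), equating U's and D's payoffs gives −6q + 3 = 12q − 6 ⇒ q = 1/2.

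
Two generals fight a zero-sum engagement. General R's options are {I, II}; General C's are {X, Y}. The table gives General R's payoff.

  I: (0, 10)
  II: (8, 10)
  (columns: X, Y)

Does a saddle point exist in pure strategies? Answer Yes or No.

Yes

Row minima: I → 0, II → 8; maximin = 8.
Column maxima: X → 8, Y → 10; minimax = 8.
maximin = minimax = 8, so a saddle point exists.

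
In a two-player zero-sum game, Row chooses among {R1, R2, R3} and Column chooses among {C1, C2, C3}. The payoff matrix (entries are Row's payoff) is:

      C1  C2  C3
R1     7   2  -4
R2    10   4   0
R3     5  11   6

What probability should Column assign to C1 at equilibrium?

Row minima: R1 → -4, R2 → 0, R3 → 5; maximin = 5.
Column maxima: C1 → 10, C2 → 11, C3 → 6; minimax = 6.
5 ≠ 6, so there is no saddle point; optimal play is mixed.
R1 is strictly dominated by R2, so Row never plays it.
C2 is strictly dominated by C3 (it gives Row strictly more in every row), so Column never plays it.
On the remaining 2×2 (R2, R3 vs C1, C3):
Let Row play R2 with probability p. Expected payoff against C1: 10p + 5(1−p) = 5p + 5; against C3: 0p + 6(1−p) = −6p + 6.
Setting these equal: 5p + 5 = −6p + 6 ⇒ 11p = 1 ⇒ p = 1/11, and the value is (5)·(1/11) + 5 = 60/11.
For Column: with q = P(C1), equating R2's and R3's payoffs gives 10q = −q + 6 ⇒ q = 6/11.

6/11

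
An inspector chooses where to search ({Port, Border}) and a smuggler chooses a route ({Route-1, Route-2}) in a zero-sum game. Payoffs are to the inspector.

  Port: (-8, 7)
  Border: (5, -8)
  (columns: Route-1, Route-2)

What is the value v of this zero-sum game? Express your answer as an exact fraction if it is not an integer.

Row minima: Port → -8, Border → -8; maximin = -8.
Column maxima: Route-1 → 5, Route-2 → 7; minimax = 5.
-8 ≠ 5, so there is no saddle point; optimal play is mixed.
Let the inspector play Port with probability p. Expected payoff against Route-1: (-8)p + 5(1−p) = −13p + 5; against Route-2: 7p + (-8)(1−p) = 15p − 8.
Setting these equal: −13p + 5 = 15p − 8 ⇒ −28p = -13 ⇒ p = 13/28, and the value is (-13)·(13/28) + 5 = -29/28.
For the smuggler: with q = P(Route-1), equating Port's and Border's payoffs gives −15q + 7 = 13q − 8 ⇒ q = 15/28.

-29/28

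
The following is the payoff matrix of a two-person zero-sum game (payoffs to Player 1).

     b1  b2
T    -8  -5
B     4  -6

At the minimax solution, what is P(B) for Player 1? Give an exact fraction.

3/13

Row minima: T → -8, B → -6; maximin = -6.
Column maxima: b1 → 4, b2 → -5; minimax = -5.
-6 ≠ -5, so there is no saddle point; optimal play is mixed.
Let Player 1 play T with probability p. Expected payoff against b1: (-8)p + 4(1−p) = −12p + 4; against b2: (-5)p + (-6)(1−p) = p − 6.
Setting these equal: −12p + 4 = p − 6 ⇒ −13p = -10 ⇒ p = 10/13, and the value is (-12)·(10/13) + 4 = -68/13.
For Player 2: with q = P(b1), equating T's and B's payoffs gives −3q − 5 = 10q − 6 ⇒ q = 1/13.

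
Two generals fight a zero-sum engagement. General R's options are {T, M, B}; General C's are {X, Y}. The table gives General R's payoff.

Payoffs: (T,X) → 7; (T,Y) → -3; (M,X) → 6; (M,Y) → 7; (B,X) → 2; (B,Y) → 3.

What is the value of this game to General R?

67/11

Row minima: T → -3, M → 6, B → 2; maximin = 6.
Column maxima: X → 7, Y → 7; minimax = 7.
6 ≠ 7, so there is no saddle point; optimal play is mixed.
B is strictly dominated by M, so General R never plays it.
On the remaining 2×2 (T, M vs X, Y):
Let General R play T with probability p. Expected payoff against X: 7p + 6(1−p) = p + 6; against Y: (-3)p + 7(1−p) = −10p + 7.
Setting these equal: p + 6 = −10p + 7 ⇒ 11p = 1 ⇒ p = 1/11, and the value is (1)·(1/11) + 6 = 67/11.
For General C: with q = P(X), equating T's and M's payoffs gives 10q − 3 = −q + 7 ⇒ q = 10/11.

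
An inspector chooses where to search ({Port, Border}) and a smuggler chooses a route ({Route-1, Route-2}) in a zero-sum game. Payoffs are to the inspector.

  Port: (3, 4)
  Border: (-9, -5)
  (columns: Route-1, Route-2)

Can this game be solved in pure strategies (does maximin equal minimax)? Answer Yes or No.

Row minima: Port → 3, Border → -9; maximin = 3.
Column maxima: Route-1 → 3, Route-2 → 4; minimax = 3.
maximin = minimax = 3, so a saddle point exists.

Yes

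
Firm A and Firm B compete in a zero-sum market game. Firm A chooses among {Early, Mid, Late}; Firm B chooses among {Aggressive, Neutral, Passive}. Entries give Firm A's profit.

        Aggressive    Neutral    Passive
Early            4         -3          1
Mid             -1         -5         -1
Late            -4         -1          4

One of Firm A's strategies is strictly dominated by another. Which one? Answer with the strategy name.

Mid

Early gives a strictly higher payoff than Mid against every column: 4 > -1, -3 > -5, 1 > -1.
So Mid is strictly dominated and Firm A never plays it.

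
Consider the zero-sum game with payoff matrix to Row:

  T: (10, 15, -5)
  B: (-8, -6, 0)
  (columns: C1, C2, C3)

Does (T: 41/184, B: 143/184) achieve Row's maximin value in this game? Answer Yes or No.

Against C1 this mix gives (41/184)·10 + (143/184)·(-8) = -367/92.
Against C2 this mix gives (41/184)·15 + (143/184)·(-6) = -243/184.
Against C3 this mix gives (41/184)·(-5) + (143/184)·0 = -205/184.
Column will play C1, holding Row to -367/92. Shifting weight toward the row that does better against C1 would raise this floor (the equalizing mix achieves -40/23 against both C1 and C3), so the proposed strategy is not optimal.

No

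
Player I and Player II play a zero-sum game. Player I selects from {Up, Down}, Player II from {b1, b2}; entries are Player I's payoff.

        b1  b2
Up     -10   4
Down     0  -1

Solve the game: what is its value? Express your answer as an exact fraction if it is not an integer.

Row minima: Up → -10, Down → -1; maximin = -1.
Column maxima: b1 → 0, b2 → 4; minimax = 0.
-1 ≠ 0, so there is no saddle point; optimal play is mixed.
Let Player I play Up with probability p. Expected payoff against b1: (-10)p + 0(1−p) = −10p; against b2: 4p + (-1)(1−p) = 5p − 1.
Setting these equal: −10p = 5p − 1 ⇒ −15p = -1 ⇒ p = 1/15, and the value is (-10)·(1/15) = -2/3.
For Player II: with q = P(b1), equating Up's and Down's payoffs gives −14q + 4 = q − 1 ⇒ q = 1/3.

-2/3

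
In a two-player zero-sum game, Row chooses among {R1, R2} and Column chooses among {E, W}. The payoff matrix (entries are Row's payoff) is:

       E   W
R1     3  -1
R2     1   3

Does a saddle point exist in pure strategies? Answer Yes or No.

Row minima: R1 → -1, R2 → 1; maximin = 1.
Column maxima: E → 3, W → 3; minimax = 3.
1 ≠ 3, so no pure-strategy equilibrium exists.

No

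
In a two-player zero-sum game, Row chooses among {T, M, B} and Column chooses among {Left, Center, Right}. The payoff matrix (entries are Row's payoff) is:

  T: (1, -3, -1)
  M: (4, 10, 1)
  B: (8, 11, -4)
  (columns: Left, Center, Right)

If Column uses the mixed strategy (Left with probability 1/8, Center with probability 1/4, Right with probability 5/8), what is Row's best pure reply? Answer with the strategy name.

M

Expected payoff of T: (1/8)·1 + (1/4)·(-3) + (5/8)·(-1) = -5/4.
Expected payoff of M: (1/8)·4 + (1/4)·10 + (5/8)·1 = 29/8.
Expected payoff of B: (1/8)·8 + (1/4)·11 + (5/8)·(-4) = 5/4.
The largest is 29/8, so Row's best response is M.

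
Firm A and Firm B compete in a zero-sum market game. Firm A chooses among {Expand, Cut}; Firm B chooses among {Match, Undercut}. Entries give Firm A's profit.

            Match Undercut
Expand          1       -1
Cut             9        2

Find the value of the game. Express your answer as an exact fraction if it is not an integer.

2

Row minima: Expand → -1, Cut → 2; maximin = 2.
Column maxima: Match → 9, Undercut → 2; minimax = 2.
Since maximin = minimax = 2, there is a saddle point and the value is 2.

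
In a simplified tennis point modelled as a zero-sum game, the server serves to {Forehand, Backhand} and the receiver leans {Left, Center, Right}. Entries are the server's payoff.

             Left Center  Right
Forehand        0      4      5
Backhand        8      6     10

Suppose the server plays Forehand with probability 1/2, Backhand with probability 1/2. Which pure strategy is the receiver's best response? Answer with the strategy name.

If the receiver plays Left, the server's expected payoff is (1/2)·0 + (1/2)·8 = 4.
If the receiver plays Center, the server's expected payoff is (1/2)·4 + (1/2)·6 = 5.
If the receiver plays Right, the server's expected payoff is (1/2)·5 + (1/2)·10 = 15/2.
The receiver minimizes the server's payoff; the smallest is 4, so the best response is Left.

Left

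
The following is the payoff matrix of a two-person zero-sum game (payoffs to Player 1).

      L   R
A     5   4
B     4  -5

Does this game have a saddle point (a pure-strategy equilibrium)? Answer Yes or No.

Row minima: A → 4, B → -5; maximin = 4.
Column maxima: L → 5, R → 4; minimax = 4.
maximin = minimax = 4, so a saddle point exists.

Yes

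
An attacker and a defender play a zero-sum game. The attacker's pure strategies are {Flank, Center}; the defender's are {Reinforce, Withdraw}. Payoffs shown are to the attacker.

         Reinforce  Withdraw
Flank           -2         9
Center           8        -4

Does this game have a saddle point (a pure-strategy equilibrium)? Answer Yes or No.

No

Row minima: Flank → -2, Center → -4; maximin = -2.
Column maxima: Reinforce → 8, Withdraw → 9; minimax = 8.
-2 ≠ 8, so no pure-strategy equilibrium exists.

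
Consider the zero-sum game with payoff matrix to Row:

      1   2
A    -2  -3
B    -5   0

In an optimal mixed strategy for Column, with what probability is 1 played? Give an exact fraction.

1/2

Row minima: A → -3, B → -5; maximin = -3.
Column maxima: 1 → -2, 2 → 0; minimax = -2.
-3 ≠ -2, so there is no saddle point; optimal play is mixed.
Let Row play A with probability p. Expected payoff against 1: (-2)p + (-5)(1−p) = 3p − 5; against 2: (-3)p + 0(1−p) = −3p.
Setting these equal: 3p − 5 = −3p ⇒ 6p = 5 ⇒ p = 5/6, and the value is (3)·(5/6) − 5 = -5/2.
For Column: with q = P(1), equating A's and B's payoffs gives q − 3 = −5q ⇒ q = 1/2.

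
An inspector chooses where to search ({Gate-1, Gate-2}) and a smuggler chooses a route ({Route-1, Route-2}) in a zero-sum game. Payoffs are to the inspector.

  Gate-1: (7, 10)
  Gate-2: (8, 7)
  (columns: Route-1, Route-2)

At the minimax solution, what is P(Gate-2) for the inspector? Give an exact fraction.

Row minima: Gate-1 → 7, Gate-2 → 7; maximin = 7.
Column maxima: Route-1 → 8, Route-2 → 10; minimax = 8.
7 ≠ 8, so there is no saddle point; optimal play is mixed.
Let the inspector play Gate-1 with probability p. Expected payoff against Route-1: 7p + 8(1−p) = −p + 8; against Route-2: 10p + 7(1−p) = 3p + 7.
Setting these equal: −p + 8 = 3p + 7 ⇒ −4p = -1 ⇒ p = 1/4, and the value is (-1)·(1/4) + 8 = 31/4.
For the smuggler: with q = P(Route-1), equating Gate-1's and Gate-2's payoffs gives −3q + 10 = q + 7 ⇒ q = 3/4.

3/4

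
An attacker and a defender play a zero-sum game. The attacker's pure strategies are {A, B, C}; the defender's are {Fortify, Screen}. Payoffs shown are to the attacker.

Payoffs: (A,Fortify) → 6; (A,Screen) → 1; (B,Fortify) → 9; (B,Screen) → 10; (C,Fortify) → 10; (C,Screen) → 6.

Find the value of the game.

Row minima: A → 1, B → 9, C → 6; maximin = 9.
Column maxima: Fortify → 10, Screen → 10; minimax = 10.
9 ≠ 10, so there is no saddle point; optimal play is mixed.
A is strictly dominated by B, so the attacker never plays it.
On the remaining 2×2 (B, C vs Fortify, Screen):
Let the attacker play B with probability p. Expected payoff against Fortify: 9p + 10(1−p) = −p + 10; against Screen: 10p + 6(1−p) = 4p + 6.
Setting these equal: −p + 10 = 4p + 6 ⇒ −5p = -4 ⇒ p = 4/5, and the value is (-1)·(4/5) + 10 = 46/5.
For the defender: with q = P(Fortify), equating B's and C's payoffs gives −q + 10 = 4q + 6 ⇒ q = 4/5.

46/5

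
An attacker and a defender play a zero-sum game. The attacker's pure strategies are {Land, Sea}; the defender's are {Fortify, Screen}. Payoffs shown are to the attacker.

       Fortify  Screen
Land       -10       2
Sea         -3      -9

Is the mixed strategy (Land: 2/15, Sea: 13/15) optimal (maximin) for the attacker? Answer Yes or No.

No

Against Fortify this mix gives (2/15)·(-10) + (13/15)·(-3) = -59/15.
Against Screen this mix gives (2/15)·2 + (13/15)·(-9) = -113/15.
The defender will play Screen, holding the attacker to -113/15. Shifting weight toward the row that does better against Screen would raise this floor (the equalizing mix achieves -16/3 against both Screen and Fortify), so the proposed strategy is not optimal.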